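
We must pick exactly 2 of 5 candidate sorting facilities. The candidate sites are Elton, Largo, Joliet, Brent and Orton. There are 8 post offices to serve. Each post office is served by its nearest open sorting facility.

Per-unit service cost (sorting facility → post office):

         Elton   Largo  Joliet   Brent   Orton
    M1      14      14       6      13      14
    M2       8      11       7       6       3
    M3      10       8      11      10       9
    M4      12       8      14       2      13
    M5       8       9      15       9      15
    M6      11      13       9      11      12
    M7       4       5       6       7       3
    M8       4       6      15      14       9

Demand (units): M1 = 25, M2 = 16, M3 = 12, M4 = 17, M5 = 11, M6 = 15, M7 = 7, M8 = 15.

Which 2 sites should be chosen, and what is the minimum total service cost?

With exactly 2 open, each post office uses its cheapest among the chosen.
{Largo, Joliet}: M1→Joliet 6·25=150, M2→Joliet 7·16=112, M3→Largo 8·12=96, M4→Largo 8·17=136, M5→Largo 9·11=99, M6→Joliet 9·15=135, M7→Largo 5·7=35, M8→Largo 6·15=90. Service cost 853.
{Joliet, Brent}: service cost 886
{Elton, Joliet}: service cost 897
Among all 10 size-2 choices, {Largo, Joliet} is lowest.

Choose Largo and Joliet; total service cost 853.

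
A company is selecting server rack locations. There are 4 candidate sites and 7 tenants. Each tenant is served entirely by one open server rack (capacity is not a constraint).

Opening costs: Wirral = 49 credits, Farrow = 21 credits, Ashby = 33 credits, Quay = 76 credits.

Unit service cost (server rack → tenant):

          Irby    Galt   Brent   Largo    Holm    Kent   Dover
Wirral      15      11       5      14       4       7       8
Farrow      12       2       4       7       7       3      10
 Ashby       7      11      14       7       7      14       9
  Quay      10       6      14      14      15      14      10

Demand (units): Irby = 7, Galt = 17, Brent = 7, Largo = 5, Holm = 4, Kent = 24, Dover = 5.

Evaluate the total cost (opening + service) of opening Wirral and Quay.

Each tenant is assigned to its cheapest site among the open ones.
{Wirral, Quay}: Irby→Quay 10·7=70, Galt→Quay 6·17=102, Brent→Wirral 5·7=35, Largo→Wirral 14·5=70, Holm→Wirral 4·4=16, Kent→Wirral 7·24=168, Dover→Wirral 8·5=40. Service 501; fixed 125; total 626.

Total cost: 626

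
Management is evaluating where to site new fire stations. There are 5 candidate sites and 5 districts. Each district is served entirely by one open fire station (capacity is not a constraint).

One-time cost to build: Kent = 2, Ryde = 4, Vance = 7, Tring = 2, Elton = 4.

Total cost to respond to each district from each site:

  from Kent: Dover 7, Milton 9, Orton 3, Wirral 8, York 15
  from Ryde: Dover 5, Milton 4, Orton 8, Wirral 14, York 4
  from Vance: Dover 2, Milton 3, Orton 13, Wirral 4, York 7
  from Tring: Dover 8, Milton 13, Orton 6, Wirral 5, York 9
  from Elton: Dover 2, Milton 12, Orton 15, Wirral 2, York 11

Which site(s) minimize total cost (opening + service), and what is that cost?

Open Kent, Ryde and Elton; minimum total cost 25.

For any fixed open set, each district goes to its cheapest open site; total = fixed + service.
{Kent, Ryde, Elton}: Dover→Elton 2, Milton→Ryde 4, Orton→Kent 3, Wirral→Elton 2, York→Ryde 4. Service 15; fixed 10; total 25.
{Kent, Ryde, Tring, Elton}: service 15 + fixed 12 = 27
{Kent, Vance}: service 19 + fixed 9 = 28
{Kent, Ryde, Vance, Tring, Elton}: Dover→Vance 2, Milton→Vance 3, Orton→Kent 3, Wirral→Elton 2, York→Ryde 4. Service 14; fixed 19; total 33.
No other subset beats 25.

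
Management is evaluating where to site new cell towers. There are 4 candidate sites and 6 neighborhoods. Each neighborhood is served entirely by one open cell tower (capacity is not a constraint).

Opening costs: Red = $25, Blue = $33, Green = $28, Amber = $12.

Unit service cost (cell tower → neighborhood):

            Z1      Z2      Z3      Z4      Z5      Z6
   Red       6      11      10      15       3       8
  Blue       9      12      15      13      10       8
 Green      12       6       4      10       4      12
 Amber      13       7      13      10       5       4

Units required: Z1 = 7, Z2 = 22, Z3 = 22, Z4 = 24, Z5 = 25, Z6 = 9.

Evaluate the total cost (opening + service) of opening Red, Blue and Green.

Total cost: 735

Each neighborhood is assigned to its cheapest site among the open ones.
{Red, Blue, Green}: Z1→Red 6·7=42, Z2→Green 6·22=132, Z3→Green 4·22=88, Z4→Green 10·24=240, Z5→Red 3·25=75, Z6→Red 8·9=72. Service 649; fixed 86; total 735.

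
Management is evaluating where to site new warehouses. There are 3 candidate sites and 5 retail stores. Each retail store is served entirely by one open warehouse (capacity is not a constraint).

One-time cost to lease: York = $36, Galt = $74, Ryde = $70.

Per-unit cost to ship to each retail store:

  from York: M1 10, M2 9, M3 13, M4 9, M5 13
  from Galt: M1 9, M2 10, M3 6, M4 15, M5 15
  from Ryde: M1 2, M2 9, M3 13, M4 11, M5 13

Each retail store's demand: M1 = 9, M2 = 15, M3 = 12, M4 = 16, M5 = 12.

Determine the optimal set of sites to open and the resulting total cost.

Open York and Galt; minimum total cost 698.

For any fixed open set, each retail store goes to its cheapest open site; total = fixed + service.
{York, Galt}: M1→Galt 9·9=81, M2→York 9·15=135, M3→Galt 6·12=72, M4→York 9·16=144, M5→York 13·12=156. Service 588; fixed 110; total 698.
{Galt, Ryde}: service 557 + fixed 144 = 701
{York, Galt, Ryde}: service 525 + fixed 180 = 705
{York}: service 681 + fixed 36 = 717
(All 7 nonempty subsets were checked; York and Galt is lowest.)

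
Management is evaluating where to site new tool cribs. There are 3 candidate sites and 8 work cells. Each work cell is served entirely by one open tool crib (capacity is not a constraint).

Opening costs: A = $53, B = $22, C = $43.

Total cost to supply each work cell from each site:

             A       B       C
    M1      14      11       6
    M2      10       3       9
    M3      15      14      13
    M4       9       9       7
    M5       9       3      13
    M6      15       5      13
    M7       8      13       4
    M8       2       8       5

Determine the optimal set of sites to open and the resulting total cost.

For any fixed open set, each work cell goes to its cheapest open site; total = fixed + service.
{B}: M1→B 11, M2→B 3, M3→B 14, M4→B 9, M5→B 3, M6→B 5, M7→B 13, M8→B 8. Service 66; fixed 22; total 88.
{B, C}: service 46 + fixed 65 = 111
{C}: service 70 + fixed 43 = 113
{A, B, C}: M1→C 6, M2→B 3, M3→C 13, M4→C 7, M5→B 3, M6→B 5, M7→C 4, M8→A 2. Service 43; fixed 118; total 161.
(All 7 nonempty subsets were checked; B only is lowest.)

Open B only; minimum total cost 88.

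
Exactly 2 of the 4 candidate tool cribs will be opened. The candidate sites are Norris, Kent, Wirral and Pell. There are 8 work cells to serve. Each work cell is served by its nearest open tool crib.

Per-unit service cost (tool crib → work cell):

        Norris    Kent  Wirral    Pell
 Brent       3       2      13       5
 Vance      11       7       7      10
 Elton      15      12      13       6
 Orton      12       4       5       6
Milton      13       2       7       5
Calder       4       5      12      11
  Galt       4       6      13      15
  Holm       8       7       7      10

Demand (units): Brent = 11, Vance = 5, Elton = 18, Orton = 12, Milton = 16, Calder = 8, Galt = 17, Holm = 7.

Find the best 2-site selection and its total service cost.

Choose Kent and Pell; total service cost 436.

With exactly 2 open, each work cell uses its cheapest among the chosen.
{Kent, Pell}: Brent→Kent 2·11=22, Vance→Kent 7·5=35, Elton→Pell 6·18=108, Orton→Kent 4·12=48, Milton→Kent 2·16=32, Calder→Kent 5·8=40, Galt→Kent 6·17=102, Holm→Kent 7·7=49. Service cost 436.
{Norris, Pell}: service cost 499
{Norris, Kent}: service cost 502
Among all 6 size-2 choices, {Kent, Pell} is lowest.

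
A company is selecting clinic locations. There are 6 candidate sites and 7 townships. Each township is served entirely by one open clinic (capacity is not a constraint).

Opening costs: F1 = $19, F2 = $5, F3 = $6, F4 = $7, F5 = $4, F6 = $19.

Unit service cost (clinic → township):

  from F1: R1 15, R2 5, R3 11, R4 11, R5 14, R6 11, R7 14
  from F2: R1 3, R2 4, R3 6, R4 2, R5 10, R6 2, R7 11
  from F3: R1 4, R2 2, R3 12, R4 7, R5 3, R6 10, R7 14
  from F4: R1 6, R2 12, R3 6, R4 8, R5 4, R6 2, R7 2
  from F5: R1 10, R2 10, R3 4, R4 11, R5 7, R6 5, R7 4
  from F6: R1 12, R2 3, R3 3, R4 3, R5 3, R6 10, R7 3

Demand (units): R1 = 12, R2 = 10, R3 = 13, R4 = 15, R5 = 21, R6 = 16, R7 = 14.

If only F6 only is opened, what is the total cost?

Total cost: 542

Each township is assigned to its cheapest site among the open ones.
{F6}: R1→F6 12·12=144, R2→F6 3·10=30, R3→F6 3·13=39, R4→F6 3·15=45, R5→F6 3·21=63, R6→F6 10·16=160, R7→F6 3·14=42. Service 523; fixed 19; total 542.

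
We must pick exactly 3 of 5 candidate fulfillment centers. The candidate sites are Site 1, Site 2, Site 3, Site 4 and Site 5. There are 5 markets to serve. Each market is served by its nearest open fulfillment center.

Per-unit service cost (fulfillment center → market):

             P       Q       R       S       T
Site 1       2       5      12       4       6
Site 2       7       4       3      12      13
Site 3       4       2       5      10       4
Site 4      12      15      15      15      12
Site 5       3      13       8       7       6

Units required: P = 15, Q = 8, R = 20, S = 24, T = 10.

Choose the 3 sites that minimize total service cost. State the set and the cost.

With exactly 3 open, each market uses its cheapest among the chosen.
{Site 1, Site 2, Site 3}: P→Site 1 2·15=30, Q→Site 3 2·8=16, R→Site 2 3·20=60, S→Site 1 4·24=96, T→Site 3 4·10=40. Service cost 242.
{Site 1, Site 2, Site 4}: service cost 278
{Site 1, Site 2, Site 5}: service cost 278
Among all 10 size-3 choices, {Site 1, Site 2, Site 3} is lowest.

Choose Site 1, Site 2 and Site 3; total service cost 242.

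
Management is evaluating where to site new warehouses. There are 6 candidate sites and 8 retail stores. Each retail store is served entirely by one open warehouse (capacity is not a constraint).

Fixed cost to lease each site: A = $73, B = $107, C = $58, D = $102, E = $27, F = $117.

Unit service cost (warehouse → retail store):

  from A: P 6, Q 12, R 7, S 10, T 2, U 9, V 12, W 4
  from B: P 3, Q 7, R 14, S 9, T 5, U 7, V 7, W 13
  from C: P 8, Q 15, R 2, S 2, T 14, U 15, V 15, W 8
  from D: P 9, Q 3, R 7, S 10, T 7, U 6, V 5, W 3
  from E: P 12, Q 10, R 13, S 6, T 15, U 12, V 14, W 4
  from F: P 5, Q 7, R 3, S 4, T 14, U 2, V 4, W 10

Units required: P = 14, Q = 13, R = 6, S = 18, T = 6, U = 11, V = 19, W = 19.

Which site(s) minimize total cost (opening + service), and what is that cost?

For any fixed open set, each retail store goes to its cheapest open site; total = fixed + service.
{D, F}: P→F 5·14=70, Q→D 3·13=39, R→F 3·6=18, S→F 4·18=72, T→D 7·6=42, U→F 2·11=22, V→F 4·19=76, W→D 3·19=57. Service 396; fixed 219; total 615.
{C, D}: P→C 8·14=112, Q→D 3·13=39, R→C 2·6=12, S→C 2·18=36, T→D 7·6=42, U→D 6·11=66, V→D 5·19=95, W→D 3·19=57. Service 459; fixed 160; total 619.
{A, F}: service 437 + fixed 190 = 627
{A, B, C, D, E, F}: P→B 3·14=42, Q→D 3·13=39, R→C 2·6=12, S→C 2·18=36, T→A 2·6=12, U→F 2·11=22, V→F 4·19=76, W→D 3·19=57. Service 296; fixed 484; total 780.
No other subset beats 615.

Open D and F; minimum total cost 615.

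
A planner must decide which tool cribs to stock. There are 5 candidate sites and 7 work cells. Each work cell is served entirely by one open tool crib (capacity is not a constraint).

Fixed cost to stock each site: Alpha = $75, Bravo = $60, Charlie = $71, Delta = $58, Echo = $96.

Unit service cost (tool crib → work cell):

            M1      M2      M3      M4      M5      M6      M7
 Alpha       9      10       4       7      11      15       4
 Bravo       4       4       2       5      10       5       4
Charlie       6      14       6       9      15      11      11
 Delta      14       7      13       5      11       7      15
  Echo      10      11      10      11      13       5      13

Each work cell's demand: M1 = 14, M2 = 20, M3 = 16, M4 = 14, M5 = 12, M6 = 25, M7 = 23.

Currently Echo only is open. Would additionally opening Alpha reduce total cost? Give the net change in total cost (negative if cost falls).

Current service cost with {Echo}: 1254.
Adding Alpha: each work cell re-picks its cheapest; new service cost 837, saving 417.
Extra fixed cost: 75. Net change = 75 − 417 = -342.
(Totals: 1350 → 1008.)

Yes — net change −342 (cost falls by 342).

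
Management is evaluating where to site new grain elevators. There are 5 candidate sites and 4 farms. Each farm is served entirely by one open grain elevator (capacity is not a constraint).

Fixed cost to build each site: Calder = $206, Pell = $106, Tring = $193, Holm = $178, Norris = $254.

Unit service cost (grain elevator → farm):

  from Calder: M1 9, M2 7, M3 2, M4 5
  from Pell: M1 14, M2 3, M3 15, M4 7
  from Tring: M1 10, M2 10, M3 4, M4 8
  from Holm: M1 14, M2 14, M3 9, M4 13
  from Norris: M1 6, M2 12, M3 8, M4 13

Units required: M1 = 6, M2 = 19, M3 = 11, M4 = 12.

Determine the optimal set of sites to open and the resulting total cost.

For any fixed open set, each farm goes to its cheapest open site; total = fixed + service.
{Calder}: M1→Calder 9·6=54, M2→Calder 7·19=133, M3→Calder 2·11=22, M4→Calder 5·12=60. Service 269; fixed 206; total 475.
{Pell}: M1→Pell 14·6=84, M2→Pell 3·19=57, M3→Pell 15·11=165, M4→Pell 7·12=84. Service 390; fixed 106; total 496.
{Calder, Pell}: service 193 + fixed 312 = 505
{Calder, Pell, Tring, Holm, Norris}: M1→Norris 6·6=36, M2→Pell 3·19=57, M3→Calder 2·11=22, M4→Calder 5·12=60. Service 175; fixed 937; total 1112.
No other subset beats 475.

Open Calder only; minimum total cost 475.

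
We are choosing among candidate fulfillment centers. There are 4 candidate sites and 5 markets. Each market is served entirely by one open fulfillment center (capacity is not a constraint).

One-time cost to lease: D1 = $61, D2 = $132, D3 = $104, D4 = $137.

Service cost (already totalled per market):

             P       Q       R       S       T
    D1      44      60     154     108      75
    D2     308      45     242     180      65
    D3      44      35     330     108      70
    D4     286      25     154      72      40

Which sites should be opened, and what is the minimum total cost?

Open D1 only; minimum total cost 502.

For any fixed open set, each market goes to its cheapest open site; total = fixed + service.
{D1}: P→D1 44, Q→D1 60, R→D1 154, S→D1 108, T→D1 75. Service 441; fixed 61; total 502.
{D1, D4}: service 335 + fixed 198 = 533
{D1, D3}: P→D1 44, Q→D3 35, R→D1 154, S→D1 108, T→D3 70. Service 411; fixed 165; total 576.
{D1, D2, D3, D4}: service 335 + fixed 434 = 769
No other subset beats 502.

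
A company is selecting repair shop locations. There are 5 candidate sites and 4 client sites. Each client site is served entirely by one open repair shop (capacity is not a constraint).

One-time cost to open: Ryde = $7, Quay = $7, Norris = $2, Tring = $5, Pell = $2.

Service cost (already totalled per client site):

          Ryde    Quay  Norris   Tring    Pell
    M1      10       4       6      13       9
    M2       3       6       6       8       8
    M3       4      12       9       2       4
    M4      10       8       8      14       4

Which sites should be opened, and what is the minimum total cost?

For any fixed open set, each client site goes to its cheapest open site; total = fixed + service.
{Norris, Pell}: M1→Norris 6, M2→Norris 6, M3→Pell 4, M4→Pell 4. Service 20; fixed 4; total 24.
{Quay, Pell}: service 18 + fixed 9 = 27
{Norris, Tring, Pell}: service 18 + fixed 9 = 27
{Ryde, Quay, Norris, Tring, Pell}: M1→Quay 4, M2→Ryde 3, M3→Tring 2, M4→Pell 4. Service 13; fixed 23; total 36.
No other subset beats 24.

Open Norris and Pell; minimum total cost 24.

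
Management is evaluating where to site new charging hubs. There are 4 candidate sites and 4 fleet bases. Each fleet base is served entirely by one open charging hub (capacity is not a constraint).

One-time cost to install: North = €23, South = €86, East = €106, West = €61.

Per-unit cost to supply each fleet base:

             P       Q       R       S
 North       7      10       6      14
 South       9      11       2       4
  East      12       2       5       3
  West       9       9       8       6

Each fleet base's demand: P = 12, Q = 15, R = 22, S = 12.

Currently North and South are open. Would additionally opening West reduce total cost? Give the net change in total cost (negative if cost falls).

Current service cost with {North, South}: 326.
Adding West: each fleet base re-picks its cheapest; new service cost 311, saving 15.
Extra fixed cost: 61. Net change = 61 − 15 = 46.
(Totals: 435 → 481.)

No — net change +46 (cost rises by 46).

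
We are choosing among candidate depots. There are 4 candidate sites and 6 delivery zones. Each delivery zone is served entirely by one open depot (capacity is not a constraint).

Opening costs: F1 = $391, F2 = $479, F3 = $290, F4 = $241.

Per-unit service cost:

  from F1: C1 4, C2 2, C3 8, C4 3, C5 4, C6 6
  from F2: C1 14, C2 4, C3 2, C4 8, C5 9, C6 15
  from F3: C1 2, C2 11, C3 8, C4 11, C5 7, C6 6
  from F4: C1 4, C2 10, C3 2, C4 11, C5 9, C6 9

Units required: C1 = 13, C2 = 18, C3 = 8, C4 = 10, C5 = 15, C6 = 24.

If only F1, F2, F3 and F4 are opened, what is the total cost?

Total cost: 1713

Each delivery zone is assigned to its cheapest site among the open ones.
{F1, F2, F3, F4}: C1→F3 2·13=26, C2→F1 2·18=36, C3→F2 2·8=16, C4→F1 3·10=30, C5→F1 4·15=60, C6→F1 6·24=144. Service 312; fixed 1401; total 1713.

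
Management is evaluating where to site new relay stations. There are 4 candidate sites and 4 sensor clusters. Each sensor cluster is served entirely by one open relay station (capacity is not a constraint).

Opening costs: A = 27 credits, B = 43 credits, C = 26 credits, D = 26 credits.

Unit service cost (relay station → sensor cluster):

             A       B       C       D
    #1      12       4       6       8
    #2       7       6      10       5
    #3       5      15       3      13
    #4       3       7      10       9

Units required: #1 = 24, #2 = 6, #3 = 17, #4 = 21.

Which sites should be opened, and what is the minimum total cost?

Open A, B and C; minimum total cost 342.

For any fixed open set, each sensor cluster goes to its cheapest open site; total = fixed + service.
{A, B, C}: #1→B 4·24=96, #2→B 6·6=36, #3→C 3·17=51, #4→A 3·21=63. Service 246; fixed 96; total 342.
{A, B}: service 280 + fixed 70 = 350
{A, C}: service 300 + fixed 53 = 353
{A, B, C, D}: service 240 + fixed 122 = 362
No other subset beats 342.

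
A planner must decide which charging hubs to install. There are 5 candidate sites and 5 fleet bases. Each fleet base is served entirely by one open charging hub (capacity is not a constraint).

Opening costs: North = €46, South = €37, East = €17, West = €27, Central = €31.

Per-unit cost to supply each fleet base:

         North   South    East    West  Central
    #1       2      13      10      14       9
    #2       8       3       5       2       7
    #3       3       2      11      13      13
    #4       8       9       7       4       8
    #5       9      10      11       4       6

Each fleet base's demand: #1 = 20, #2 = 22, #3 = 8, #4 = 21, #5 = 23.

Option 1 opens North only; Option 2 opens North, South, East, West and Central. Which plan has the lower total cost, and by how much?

Option 1: {North}: #1→North 2·20=40, #2→North 8·22=176, #3→North 3·8=24, #4→North 8·21=168, #5→North 9·23=207. Service 615; fixed 46; total 661.
Option 2: {North, South, East, West, Central}: #1→North 2·20=40, #2→West 2·22=44, #3→South 2·8=16, #4→West 4·21=84, #5→West 4·23=92. Service 276; fixed 158; total 434.
Difference: |661 − 434| = 227.

Option 2 is cheaper by 227.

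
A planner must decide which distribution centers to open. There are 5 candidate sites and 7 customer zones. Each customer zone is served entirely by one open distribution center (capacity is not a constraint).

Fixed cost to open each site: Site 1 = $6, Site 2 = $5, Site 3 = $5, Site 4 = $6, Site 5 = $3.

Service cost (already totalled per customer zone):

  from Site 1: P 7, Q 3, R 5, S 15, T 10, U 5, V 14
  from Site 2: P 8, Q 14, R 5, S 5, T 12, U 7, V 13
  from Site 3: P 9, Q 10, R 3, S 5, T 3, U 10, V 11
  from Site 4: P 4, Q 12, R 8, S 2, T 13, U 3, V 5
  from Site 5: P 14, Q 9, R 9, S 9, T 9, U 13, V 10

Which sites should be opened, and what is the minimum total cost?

Open Site 1, Site 3 and Site 4; minimum total cost 40.

For any fixed open set, each customer zone goes to its cheapest open site; total = fixed + service.
{Site 1, Site 3, Site 4}: P→Site 4 4, Q→Site 1 3, R→Site 3 3, S→Site 4 2, T→Site 3 3, U→Site 4 3, V→Site 4 5. Service 23; fixed 17; total 40.
{Site 3, Site 4}: P→Site 4 4, Q→Site 3 10, R→Site 3 3, S→Site 4 2, T→Site 3 3, U→Site 4 3, V→Site 4 5. Service 30; fixed 11; total 41.
{Site 1, Site 3, Site 4, Site 5}: P→Site 4 4, Q→Site 1 3, R→Site 3 3, S→Site 4 2, T→Site 3 3, U→Site 4 3, V→Site 4 5. Service 23; fixed 20; total 43.
{Site 1, Site 2, Site 3, Site 4, Site 5}: service 23 + fixed 25 = 48
No other subset beats 40.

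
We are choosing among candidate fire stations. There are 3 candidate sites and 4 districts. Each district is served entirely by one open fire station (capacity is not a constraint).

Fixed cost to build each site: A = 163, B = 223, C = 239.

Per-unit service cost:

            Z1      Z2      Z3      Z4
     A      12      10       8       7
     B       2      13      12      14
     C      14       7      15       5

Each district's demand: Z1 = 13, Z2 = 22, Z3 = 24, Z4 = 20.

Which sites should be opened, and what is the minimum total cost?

For any fixed open set, each district goes to its cheapest open site; total = fixed + service.
{A}: Z1→A 12·13=156, Z2→A 10·22=220, Z3→A 8·24=192, Z4→A 7·20=140. Service 708; fixed 163; total 871.
{A, B}: service 578 + fixed 386 = 964
{A, C}: service 602 + fixed 402 = 1004
{A, B, C}: service 472 + fixed 625 = 1097
No other subset beats 871.

Open A only; minimum total cost 871.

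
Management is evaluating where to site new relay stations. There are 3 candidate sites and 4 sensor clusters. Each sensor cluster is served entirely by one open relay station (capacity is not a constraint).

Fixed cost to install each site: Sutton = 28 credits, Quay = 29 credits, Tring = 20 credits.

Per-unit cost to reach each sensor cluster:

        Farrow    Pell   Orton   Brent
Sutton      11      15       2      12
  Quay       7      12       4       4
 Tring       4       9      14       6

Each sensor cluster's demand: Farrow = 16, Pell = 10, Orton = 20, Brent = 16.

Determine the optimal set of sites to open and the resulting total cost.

Open Sutton, Quay and Tring; minimum total cost 335.

For any fixed open set, each sensor cluster goes to its cheapest open site; total = fixed + service.
{Sutton, Quay, Tring}: Farrow→Tring 4·16=64, Pell→Tring 9·10=90, Orton→Sutton 2·20=40, Brent→Quay 4·16=64. Service 258; fixed 77; total 335.
{Sutton, Tring}: service 290 + fixed 48 = 338
{Quay, Tring}: service 298 + fixed 49 = 347
{Tring}: service 530 + fixed 20 = 550
No other subset beats 335.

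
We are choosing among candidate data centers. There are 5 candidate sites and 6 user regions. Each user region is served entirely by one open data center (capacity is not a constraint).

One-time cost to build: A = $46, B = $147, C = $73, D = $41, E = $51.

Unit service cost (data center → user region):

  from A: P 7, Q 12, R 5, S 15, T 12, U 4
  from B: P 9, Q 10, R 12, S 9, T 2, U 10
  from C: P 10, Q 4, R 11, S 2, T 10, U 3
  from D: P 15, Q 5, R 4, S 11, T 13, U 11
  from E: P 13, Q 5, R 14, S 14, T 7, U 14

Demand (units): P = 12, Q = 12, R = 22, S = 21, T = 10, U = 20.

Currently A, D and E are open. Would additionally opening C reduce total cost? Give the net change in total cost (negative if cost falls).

Current service cost with {A, D, E}: 613.
Adding C: each user region re-picks its cheapest; new service cost 392, saving 221.
Extra fixed cost: 73. Net change = 73 − 221 = -148.
(Totals: 751 → 603.)

Yes — net change −148 (cost falls by 148).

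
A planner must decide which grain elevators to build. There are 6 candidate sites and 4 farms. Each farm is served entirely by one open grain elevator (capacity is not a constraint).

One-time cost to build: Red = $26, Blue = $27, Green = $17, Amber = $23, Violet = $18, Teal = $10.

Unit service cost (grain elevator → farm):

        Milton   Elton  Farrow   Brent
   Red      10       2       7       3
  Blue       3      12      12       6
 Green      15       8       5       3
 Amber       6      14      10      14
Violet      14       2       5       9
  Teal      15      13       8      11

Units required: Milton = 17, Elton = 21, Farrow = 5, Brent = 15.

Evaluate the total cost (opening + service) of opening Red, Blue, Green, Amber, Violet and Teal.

Each farm is assigned to its cheapest site among the open ones.
{Red, Blue, Green, Amber, Violet, Teal}: Milton→Blue 3·17=51, Elton→Red 2·21=42, Farrow→Green 5·5=25, Brent→Red 3·15=45. Service 163; fixed 121; total 284.

Total cost: 284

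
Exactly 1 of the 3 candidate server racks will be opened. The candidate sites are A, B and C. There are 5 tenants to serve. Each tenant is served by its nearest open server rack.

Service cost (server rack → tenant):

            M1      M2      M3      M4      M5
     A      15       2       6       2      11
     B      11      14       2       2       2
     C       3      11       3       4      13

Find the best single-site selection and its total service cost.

Choose B only; total service cost 31.

With exactly 1 open, each tenant uses its cheapest among the chosen.
{B}: M1→B 11, M2→B 14, M3→B 2, M4→B 2, M5→B 2. Service cost 31.
{C}: service cost 34
{A}: service cost 36
Among all 3 size-1 choices, {B} is lowest.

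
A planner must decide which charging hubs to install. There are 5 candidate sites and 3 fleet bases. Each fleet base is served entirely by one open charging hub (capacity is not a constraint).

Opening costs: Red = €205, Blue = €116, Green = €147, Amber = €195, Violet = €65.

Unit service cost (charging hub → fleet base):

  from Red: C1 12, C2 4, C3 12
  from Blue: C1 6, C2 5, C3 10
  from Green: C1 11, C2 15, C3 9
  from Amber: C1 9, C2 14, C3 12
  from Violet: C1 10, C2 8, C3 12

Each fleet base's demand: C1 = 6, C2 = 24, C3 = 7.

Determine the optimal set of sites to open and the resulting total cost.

For any fixed open set, each fleet base goes to its cheapest open site; total = fixed + service.
{Blue}: C1→Blue 6·6=36, C2→Blue 5·24=120, C3→Blue 10·7=70. Service 226; fixed 116; total 342.
{Violet}: service 336 + fixed 65 = 401
{Blue, Violet}: C1→Blue 6·6=36, C2→Blue 5·24=120, C3→Blue 10·7=70. Service 226; fixed 181; total 407.
{Red, Blue, Green, Amber, Violet}: service 195 + fixed 728 = 923
No other subset beats 342.

Open Blue only; minimum total cost 342.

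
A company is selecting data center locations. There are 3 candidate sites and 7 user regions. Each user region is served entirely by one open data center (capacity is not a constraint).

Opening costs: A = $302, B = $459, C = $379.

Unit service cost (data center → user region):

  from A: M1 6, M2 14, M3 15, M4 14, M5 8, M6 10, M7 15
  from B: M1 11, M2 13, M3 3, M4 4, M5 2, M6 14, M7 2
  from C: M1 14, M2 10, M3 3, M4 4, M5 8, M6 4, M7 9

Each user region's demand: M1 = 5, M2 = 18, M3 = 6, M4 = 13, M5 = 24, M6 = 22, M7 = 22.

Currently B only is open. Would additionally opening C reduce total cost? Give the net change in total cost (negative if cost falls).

No — net change +105 (cost rises by 105).

Current service cost with {B}: 759.
Adding C: each user region re-picks its cheapest; new service cost 485, saving 274.
Extra fixed cost: 379. Net change = 379 − 274 = 105.
(Totals: 1218 → 1323.)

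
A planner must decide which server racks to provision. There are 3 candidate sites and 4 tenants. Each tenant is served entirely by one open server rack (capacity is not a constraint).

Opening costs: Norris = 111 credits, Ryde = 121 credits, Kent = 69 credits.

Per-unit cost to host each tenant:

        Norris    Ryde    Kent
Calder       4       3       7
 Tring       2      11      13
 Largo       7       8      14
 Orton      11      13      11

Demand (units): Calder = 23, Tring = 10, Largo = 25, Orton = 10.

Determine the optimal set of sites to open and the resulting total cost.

For any fixed open set, each tenant goes to its cheapest open site; total = fixed + service.
{Norris}: Calder→Norris 4·23=92, Tring→Norris 2·10=20, Largo→Norris 7·25=175, Orton→Norris 11·10=110. Service 397; fixed 111; total 508.
{Norris, Kent}: Calder→Norris 4·23=92, Tring→Norris 2·10=20, Largo→Norris 7·25=175, Orton→Norris 11·10=110. Service 397; fixed 180; total 577.
{Norris, Ryde}: service 374 + fixed 232 = 606
{Norris, Ryde, Kent}: Calder→Ryde 3·23=69, Tring→Norris 2·10=20, Largo→Norris 7·25=175, Orton→Norris 11·10=110. Service 374; fixed 301; total 675.
No other subset beats 508.

Open Norris only; minimum total cost 508.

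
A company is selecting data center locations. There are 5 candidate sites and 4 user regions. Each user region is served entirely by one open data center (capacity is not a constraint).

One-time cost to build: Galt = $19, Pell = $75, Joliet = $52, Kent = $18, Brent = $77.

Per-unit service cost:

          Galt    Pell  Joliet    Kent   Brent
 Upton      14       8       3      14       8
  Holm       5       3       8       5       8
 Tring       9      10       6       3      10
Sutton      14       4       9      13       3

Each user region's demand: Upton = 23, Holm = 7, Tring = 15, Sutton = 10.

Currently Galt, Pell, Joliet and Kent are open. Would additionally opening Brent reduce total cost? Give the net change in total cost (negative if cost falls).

No — net change +67 (cost rises by 67).

Current service cost with {Galt, Pell, Joliet, Kent}: 175.
Adding Brent: each user region re-picks its cheapest; new service cost 165, saving 10.
Extra fixed cost: 77. Net change = 77 − 10 = 67.
(Totals: 339 → 406.)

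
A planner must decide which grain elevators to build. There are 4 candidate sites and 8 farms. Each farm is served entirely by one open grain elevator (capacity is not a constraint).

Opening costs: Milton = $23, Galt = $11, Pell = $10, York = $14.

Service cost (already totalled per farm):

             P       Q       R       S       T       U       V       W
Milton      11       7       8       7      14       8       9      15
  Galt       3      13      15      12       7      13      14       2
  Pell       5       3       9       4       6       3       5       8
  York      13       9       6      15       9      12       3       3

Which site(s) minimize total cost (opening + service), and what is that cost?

Open Pell only; minimum total cost 53.

For any fixed open set, each farm goes to its cheapest open site; total = fixed + service.
{Pell}: P→Pell 5, Q→Pell 3, R→Pell 9, S→Pell 4, T→Pell 6, U→Pell 3, V→Pell 5, W→Pell 8. Service 43; fixed 10; total 53.
{Galt, Pell}: P→Galt 3, Q→Pell 3, R→Pell 9, S→Pell 4, T→Pell 6, U→Pell 3, V→Pell 5, W→Galt 2. Service 35; fixed 21; total 56.
{Pell, York}: P→Pell 5, Q→Pell 3, R→York 6, S→Pell 4, T→Pell 6, U→Pell 3, V→York 3, W→York 3. Service 33; fixed 24; total 57.
{Milton, Galt, Pell, York}: service 30 + fixed 58 = 88
No other subset beats 53.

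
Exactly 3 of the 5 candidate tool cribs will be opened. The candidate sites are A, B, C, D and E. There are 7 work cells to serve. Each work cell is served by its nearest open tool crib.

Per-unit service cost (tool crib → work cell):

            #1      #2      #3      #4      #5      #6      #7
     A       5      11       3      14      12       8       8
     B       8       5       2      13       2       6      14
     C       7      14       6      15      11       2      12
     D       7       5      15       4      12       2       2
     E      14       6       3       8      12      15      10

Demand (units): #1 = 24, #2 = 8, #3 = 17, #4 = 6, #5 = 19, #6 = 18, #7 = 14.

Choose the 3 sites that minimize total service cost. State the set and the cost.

With exactly 3 open, each work cell uses its cheapest among the chosen.
{A, B, D}: #1→A 5·24=120, #2→B 5·8=40, #3→B 2·17=34, #4→D 4·6=24, #5→B 2·19=38, #6→D 2·18=36, #7→D 2·14=28. Service cost 320.
{B, C, D}: service cost 368
{B, D, E}: service cost 368
Among all 10 size-3 choices, {A, B, D} is lowest.

Choose A, B and D; total service cost 320.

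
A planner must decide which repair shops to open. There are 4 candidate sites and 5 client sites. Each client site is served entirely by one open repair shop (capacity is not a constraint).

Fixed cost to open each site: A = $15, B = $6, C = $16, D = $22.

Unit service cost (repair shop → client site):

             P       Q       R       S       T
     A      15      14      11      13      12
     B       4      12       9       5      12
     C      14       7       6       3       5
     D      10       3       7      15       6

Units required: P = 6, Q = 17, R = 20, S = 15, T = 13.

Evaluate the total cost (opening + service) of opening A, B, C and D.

Each client site is assigned to its cheapest site among the open ones.
{A, B, C, D}: P→B 4·6=24, Q→D 3·17=51, R→C 6·20=120, S→C 3·15=45, T→C 5·13=65. Service 305; fixed 59; total 364.

Total cost: 364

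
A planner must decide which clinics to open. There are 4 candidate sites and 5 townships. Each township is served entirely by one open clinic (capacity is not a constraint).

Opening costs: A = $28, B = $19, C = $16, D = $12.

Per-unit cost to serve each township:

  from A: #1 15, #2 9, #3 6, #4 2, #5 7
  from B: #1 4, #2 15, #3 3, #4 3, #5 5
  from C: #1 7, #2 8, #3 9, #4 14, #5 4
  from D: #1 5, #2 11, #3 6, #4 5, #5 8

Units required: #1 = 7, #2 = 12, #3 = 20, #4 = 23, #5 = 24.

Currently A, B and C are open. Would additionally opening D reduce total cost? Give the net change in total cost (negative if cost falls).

No — net change +12 (cost rises by 12).

Current service cost with {A, B, C}: 326.
Adding D: each township re-picks its cheapest; new service cost 326, saving 0.
Extra fixed cost: 12. Net change = 12 − 0 = 12.
(Totals: 389 → 401.)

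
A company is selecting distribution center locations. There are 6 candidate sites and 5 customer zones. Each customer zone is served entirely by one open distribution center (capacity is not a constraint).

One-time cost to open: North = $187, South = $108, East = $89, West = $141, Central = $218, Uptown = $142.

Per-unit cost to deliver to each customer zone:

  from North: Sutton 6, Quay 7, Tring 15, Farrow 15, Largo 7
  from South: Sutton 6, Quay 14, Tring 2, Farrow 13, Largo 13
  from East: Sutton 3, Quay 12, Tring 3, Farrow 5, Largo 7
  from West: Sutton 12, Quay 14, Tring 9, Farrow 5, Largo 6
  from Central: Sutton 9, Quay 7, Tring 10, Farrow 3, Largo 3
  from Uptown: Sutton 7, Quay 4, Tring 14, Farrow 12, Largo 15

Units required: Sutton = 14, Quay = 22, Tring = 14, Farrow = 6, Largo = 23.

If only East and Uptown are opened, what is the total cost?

Each customer zone is assigned to its cheapest site among the open ones.
{East, Uptown}: Sutton→East 3·14=42, Quay→Uptown 4·22=88, Tring→East 3·14=42, Farrow→East 5·6=30, Largo→East 7·23=161. Service 363; fixed 231; total 594.

Total cost: 594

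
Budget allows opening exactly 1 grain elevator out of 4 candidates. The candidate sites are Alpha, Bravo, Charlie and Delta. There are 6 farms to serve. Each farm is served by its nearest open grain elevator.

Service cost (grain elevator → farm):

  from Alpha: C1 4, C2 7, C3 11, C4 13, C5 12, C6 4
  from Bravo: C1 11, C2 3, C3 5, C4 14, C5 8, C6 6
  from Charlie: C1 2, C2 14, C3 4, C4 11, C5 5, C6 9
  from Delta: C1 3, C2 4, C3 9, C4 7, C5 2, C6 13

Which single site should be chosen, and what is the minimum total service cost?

Choose Delta only; total service cost 38.

With exactly 1 open, each farm uses its cheapest among the chosen.
{Delta}: C1→Delta 3, C2→Delta 4, C3→Delta 9, C4→Delta 7, C5→Delta 2, C6→Delta 13. Service cost 38.
{Charlie}: service cost 45
{Bravo}: service cost 47
Among all 4 size-1 choices, {Delta} is lowest.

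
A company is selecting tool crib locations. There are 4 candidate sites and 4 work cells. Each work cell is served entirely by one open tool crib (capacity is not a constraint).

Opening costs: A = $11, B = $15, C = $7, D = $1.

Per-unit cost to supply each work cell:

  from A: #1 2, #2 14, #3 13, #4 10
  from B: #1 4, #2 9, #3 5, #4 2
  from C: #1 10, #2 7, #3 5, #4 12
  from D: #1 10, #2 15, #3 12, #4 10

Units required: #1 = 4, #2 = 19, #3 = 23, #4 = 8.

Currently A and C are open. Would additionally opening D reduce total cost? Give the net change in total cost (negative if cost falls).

No — net change +1 (cost rises by 1).

Current service cost with {A, C}: 336.
Adding D: each work cell re-picks its cheapest; new service cost 336, saving 0.
Extra fixed cost: 1. Net change = 1 − 0 = 1.
(Totals: 354 → 355.)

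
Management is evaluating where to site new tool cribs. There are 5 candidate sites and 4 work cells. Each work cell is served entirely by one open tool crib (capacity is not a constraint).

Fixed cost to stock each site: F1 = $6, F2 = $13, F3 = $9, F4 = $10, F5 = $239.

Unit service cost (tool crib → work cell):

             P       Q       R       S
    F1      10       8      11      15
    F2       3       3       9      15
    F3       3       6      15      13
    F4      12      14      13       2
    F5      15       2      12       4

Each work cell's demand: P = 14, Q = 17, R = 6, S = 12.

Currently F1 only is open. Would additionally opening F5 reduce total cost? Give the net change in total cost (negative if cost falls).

Current service cost with {F1}: 522.
Adding F5: each work cell re-picks its cheapest; new service cost 288, saving 234.
Extra fixed cost: 239. Net change = 239 − 234 = 5.
(Totals: 528 → 533.)

No — net change +5 (cost rises by 5).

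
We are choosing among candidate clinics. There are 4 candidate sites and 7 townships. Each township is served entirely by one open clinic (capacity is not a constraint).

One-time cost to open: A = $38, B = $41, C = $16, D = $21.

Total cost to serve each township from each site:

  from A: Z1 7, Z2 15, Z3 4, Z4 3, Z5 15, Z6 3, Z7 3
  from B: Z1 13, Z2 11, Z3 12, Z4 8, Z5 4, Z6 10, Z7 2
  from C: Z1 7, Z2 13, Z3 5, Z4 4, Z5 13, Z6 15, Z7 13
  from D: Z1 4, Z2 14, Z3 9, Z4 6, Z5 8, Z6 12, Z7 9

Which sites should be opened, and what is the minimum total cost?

For any fixed open set, each township goes to its cheapest open site; total = fixed + service.
{D}: Z1→D 4, Z2→D 14, Z3→D 9, Z4→D 6, Z5→D 8, Z6→D 12, Z7→D 9. Service 62; fixed 21; total 83.
{C}: Z1→C 7, Z2→C 13, Z3→C 5, Z4→C 4, Z5→C 13, Z6→C 15, Z7→C 13. Service 70; fixed 16; total 86.
{A}: service 50 + fixed 38 = 88
{A, B, C, D}: service 31 + fixed 116 = 147
No other subset beats 83.

Open D only; minimum total cost 83.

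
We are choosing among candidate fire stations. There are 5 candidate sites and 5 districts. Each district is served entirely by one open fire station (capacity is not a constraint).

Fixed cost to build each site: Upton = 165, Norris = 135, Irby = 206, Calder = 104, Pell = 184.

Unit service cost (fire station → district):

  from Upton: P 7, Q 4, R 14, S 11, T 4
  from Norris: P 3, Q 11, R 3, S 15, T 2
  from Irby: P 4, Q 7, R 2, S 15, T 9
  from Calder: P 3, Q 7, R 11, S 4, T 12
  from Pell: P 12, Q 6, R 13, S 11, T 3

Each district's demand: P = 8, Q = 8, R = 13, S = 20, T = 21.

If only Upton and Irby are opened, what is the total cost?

Total cost: 765

Each district is assigned to its cheapest site among the open ones.
{Upton, Irby}: P→Irby 4·8=32, Q→Upton 4·8=32, R→Irby 2·13=26, S→Upton 11·20=220, T→Upton 4·21=84. Service 394; fixed 371; total 765.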